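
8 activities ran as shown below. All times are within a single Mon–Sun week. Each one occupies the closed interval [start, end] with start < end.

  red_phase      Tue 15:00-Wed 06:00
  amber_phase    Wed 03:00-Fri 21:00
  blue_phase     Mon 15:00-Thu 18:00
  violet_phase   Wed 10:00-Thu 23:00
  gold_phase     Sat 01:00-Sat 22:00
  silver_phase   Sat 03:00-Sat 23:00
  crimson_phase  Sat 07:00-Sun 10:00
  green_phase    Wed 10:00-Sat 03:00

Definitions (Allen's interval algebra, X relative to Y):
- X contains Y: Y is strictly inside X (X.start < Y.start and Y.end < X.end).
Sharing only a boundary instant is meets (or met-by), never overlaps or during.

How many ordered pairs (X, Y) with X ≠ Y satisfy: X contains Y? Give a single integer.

Checking all 56 ordered pairs for relation 'contains'; matching pairs in alphabetical order:
(amber_phase, violet_phase): amber_phase contains violet_phase ✓
(blue_phase, red_phase): blue_phase contains red_phase ✓
Count: 2.

2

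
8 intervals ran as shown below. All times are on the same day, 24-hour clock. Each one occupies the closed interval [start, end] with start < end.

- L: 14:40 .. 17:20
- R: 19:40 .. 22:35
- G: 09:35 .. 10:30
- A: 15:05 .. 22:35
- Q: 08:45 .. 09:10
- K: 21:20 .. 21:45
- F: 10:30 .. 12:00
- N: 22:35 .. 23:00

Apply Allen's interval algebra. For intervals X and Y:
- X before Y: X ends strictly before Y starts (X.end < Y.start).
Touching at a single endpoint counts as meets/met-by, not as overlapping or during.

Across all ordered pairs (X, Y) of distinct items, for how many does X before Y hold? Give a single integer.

Checking all 56 ordered pairs for relation 'before'; matching pairs in alphabetical order:
(F, A): F before A ✓
(F, K): F before K ✓
(F, L): F before L ✓
(F, N): F before N ✓
(F, R): F before R ✓
(G, A): G before A ✓
(G, K): G before K ✓
(G, L): G before L ✓
(G, N): G before N ✓
(G, R): G before R ✓
(K, N): K before N ✓
(L, K): L before K ✓
(L, N): L before N ✓
(L, R): L before R ✓
(Q, A): Q before A ✓
(Q, F): Q before F ✓
(Q, G): Q before G ✓
(Q, K): Q before K ✓
(Q, L): Q before L ✓
(Q, N): Q before N ✓
(Q, R): Q before R ✓
Count: 21.

21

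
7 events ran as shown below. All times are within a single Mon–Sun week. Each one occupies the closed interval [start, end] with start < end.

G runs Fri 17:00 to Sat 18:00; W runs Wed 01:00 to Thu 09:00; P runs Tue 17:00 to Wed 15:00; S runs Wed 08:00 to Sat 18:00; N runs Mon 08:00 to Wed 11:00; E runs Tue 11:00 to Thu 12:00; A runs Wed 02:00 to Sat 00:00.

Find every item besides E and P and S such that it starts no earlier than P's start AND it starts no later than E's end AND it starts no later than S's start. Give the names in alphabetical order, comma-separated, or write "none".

A, W

Conditions: its start is no earlier than P's start (X.start >= Tue 17:00) AND its start is no later than E's end (X.start <= Thu 12:00) AND its start is no later than S's start (X.start <= Wed 08:00).
A: start Wed 02:00 >= Tue 17:00? ✓; start Wed 02:00 <= Thu 12:00? ✓; start Wed 02:00 <= Wed 08:00? ✓ → yes.
G: start Fri 17:00 >= Tue 17:00? ✓; start Fri 17:00 <= Thu 12:00? ✗; start Fri 17:00 <= Wed 08:00? ✗ → no.
N: start Mon 08:00 >= Tue 17:00? ✗; start Mon 08:00 <= Thu 12:00? ✓; start Mon 08:00 <= Wed 08:00? ✓ → no.
W: start Wed 01:00 >= Tue 17:00? ✓; start Wed 01:00 <= Thu 12:00? ✓; start Wed 01:00 <= Wed 08:00? ✓ → yes.
Result: A, W.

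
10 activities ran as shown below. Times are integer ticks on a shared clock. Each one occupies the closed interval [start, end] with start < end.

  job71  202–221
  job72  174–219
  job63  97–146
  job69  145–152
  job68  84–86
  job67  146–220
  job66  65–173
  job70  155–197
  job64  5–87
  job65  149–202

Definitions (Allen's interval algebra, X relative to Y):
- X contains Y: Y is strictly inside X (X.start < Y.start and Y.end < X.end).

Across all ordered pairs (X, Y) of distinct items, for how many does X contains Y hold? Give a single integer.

Checking all 90 ordered pairs for relation 'contains'; matching pairs in alphabetical order:
(job64, job68): job64 contains job68 ✓
(job65, job70): job65 contains job70 ✓
(job66, job63): job66 contains job63 ✓
(job66, job68): job66 contains job68 ✓
(job66, job69): job66 contains job69 ✓
(job67, job65): job67 contains job65 ✓
(job67, job70): job67 contains job70 ✓
(job67, job72): job67 contains job72 ✓
Count: 8.

8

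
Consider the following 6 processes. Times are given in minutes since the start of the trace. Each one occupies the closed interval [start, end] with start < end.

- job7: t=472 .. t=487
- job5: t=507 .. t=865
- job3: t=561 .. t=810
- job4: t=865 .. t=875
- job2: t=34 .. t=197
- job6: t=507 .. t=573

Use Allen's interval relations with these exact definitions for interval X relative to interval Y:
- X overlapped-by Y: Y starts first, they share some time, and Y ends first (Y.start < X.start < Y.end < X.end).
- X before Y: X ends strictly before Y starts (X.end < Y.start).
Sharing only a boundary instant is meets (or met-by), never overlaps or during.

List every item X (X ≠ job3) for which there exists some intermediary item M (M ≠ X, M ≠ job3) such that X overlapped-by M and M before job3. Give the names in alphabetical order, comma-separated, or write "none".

none

Target job3 = [t=561, t=810].
Intermediaries M with M before job3: job2, job7.
Via job2 — items with X overlapped-by job2: none.
Via job7 — items with X overlapped-by job7: none.
Union: none.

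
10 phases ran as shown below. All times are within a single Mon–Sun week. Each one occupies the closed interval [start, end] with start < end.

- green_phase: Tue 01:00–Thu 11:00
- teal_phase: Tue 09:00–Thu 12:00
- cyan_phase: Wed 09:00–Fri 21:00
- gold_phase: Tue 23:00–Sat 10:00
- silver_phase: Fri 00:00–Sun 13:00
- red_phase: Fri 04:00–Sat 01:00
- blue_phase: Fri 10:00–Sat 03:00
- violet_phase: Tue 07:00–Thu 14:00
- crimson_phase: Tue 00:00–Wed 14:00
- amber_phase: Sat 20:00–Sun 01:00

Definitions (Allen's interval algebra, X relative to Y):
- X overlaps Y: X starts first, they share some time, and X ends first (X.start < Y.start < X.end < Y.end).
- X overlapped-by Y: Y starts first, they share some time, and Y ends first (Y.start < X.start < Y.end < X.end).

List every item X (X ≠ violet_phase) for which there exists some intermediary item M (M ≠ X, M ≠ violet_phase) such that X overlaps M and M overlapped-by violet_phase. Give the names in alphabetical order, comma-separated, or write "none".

Target violet_phase = [Tue 07:00, Thu 14:00].
Intermediaries M with M overlapped-by violet_phase: cyan_phase, gold_phase.
Via cyan_phase — items with X overlaps cyan_phase: crimson_phase, green_phase, teal_phase.
Via gold_phase — items with X overlaps gold_phase: crimson_phase, green_phase, teal_phase.
Union: crimson_phase, green_phase, teal_phase.

crimson_phase, green_phase, teal_phase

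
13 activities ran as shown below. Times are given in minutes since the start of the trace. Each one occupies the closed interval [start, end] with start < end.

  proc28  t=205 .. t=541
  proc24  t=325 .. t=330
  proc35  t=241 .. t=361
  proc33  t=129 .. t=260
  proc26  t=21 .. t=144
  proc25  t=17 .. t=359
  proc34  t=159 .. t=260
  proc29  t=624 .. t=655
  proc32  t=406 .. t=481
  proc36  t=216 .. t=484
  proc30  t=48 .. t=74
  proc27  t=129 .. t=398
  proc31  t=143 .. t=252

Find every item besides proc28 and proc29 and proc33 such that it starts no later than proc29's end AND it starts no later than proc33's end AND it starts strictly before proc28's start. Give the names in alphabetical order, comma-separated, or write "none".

Conditions: its start is no later than proc29's end (X.start <= t=655) AND its start is no later than proc33's end (X.start <= t=260) AND its start is strictly before proc28's start (X.start < t=205).
proc24: start t=325 <= t=655? ✓; start t=325 <= t=260? ✗; start t=325 < t=205? ✗ → no.
proc25: start t=17 <= t=655? ✓; start t=17 <= t=260? ✓; start t=17 < t=205? ✓ → yes.
proc26: start t=21 <= t=655? ✓; start t=21 <= t=260? ✓; start t=21 < t=205? ✓ → yes.
proc27: start t=129 <= t=655? ✓; start t=129 <= t=260? ✓; start t=129 < t=205? ✓ → yes.
proc30: start t=48 <= t=655? ✓; start t=48 <= t=260? ✓; start t=48 < t=205? ✓ → yes.
proc31: start t=143 <= t=655? ✓; start t=143 <= t=260? ✓; start t=143 < t=205? ✓ → yes.
proc32: start t=406 <= t=655? ✓; start t=406 <= t=260? ✗; start t=406 < t=205? ✗ → no.
proc34: start t=159 <= t=655? ✓; start t=159 <= t=260? ✓; start t=159 < t=205? ✓ → yes.
proc35: start t=241 <= t=655? ✓; start t=241 <= t=260? ✓; start t=241 < t=205? ✗ → no.
proc36: start t=216 <= t=655? ✓; start t=216 <= t=260? ✓; start t=216 < t=205? ✗ → no.
Result: proc25, proc26, proc27, proc30, proc31, proc34.

proc25, proc26, proc27, proc30, proc31, proc34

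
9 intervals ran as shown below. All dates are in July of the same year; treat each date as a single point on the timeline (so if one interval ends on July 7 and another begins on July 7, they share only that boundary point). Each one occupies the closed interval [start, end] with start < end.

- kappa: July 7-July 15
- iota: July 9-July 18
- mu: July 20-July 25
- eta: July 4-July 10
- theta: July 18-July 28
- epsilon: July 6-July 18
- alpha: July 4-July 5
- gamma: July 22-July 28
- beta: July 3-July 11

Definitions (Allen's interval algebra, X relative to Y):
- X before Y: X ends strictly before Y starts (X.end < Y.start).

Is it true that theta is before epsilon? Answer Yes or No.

theta = [July 18, July 28], epsilon = [July 6, July 18].
Actual relation of theta to epsilon: met-by.
Asked whether 'before' holds → No.

No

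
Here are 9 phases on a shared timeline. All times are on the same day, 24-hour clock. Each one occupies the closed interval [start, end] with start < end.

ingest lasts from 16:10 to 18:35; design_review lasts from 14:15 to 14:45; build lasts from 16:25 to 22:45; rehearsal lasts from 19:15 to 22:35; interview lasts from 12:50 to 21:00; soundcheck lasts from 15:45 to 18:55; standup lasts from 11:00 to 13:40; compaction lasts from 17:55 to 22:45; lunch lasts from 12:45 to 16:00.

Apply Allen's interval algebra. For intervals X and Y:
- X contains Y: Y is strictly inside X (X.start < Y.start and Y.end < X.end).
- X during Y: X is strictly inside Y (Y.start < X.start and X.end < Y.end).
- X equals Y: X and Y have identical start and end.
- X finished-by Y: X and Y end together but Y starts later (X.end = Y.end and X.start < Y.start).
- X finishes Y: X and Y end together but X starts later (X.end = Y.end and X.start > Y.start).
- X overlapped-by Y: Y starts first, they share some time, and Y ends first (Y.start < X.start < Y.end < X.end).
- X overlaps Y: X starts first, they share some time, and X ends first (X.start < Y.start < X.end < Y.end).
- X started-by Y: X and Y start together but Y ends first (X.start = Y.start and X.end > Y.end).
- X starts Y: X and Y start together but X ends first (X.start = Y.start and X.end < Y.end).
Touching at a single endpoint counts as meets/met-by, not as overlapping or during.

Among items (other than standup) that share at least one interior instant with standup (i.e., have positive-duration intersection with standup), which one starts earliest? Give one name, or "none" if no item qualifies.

Target standup = [11:00, 13:40].
build [16:25, 22:45] → after → excluded.
compaction [17:55, 22:45] → after → excluded.
design_review [14:15, 14:45] → after → excluded.
ingest [16:10, 18:35] → after → excluded.
interview [12:50, 21:00] → overlapped-by → candidate.
lunch [12:45, 16:00] → overlapped-by → candidate.
rehearsal [19:15, 22:35] → after → excluded.
soundcheck [15:45, 18:55] → after → excluded.
Among candidates, earliest start is 12:45 → lunch.

lunch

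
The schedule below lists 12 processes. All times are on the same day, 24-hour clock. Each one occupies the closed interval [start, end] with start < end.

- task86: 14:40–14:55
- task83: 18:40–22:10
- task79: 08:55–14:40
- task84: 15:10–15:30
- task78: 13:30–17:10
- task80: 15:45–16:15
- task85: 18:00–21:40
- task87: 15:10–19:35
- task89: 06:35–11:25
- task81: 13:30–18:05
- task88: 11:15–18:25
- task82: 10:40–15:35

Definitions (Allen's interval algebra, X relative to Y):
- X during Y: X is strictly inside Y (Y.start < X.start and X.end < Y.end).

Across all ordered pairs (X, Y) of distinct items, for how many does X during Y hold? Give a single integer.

Checking all 132 ordered pairs for relation 'during'; matching pairs in alphabetical order:
(task78, task88): task78 during task88 ✓
(task80, task78): task80 during task78 ✓
(task80, task81): task80 during task81 ✓
(task80, task87): task80 during task87 ✓
(task80, task88): task80 during task88 ✓
(task81, task88): task81 during task88 ✓
(task84, task78): task84 during task78 ✓
(task84, task81): task84 during task81 ✓
(task84, task82): task84 during task82 ✓
(task84, task88): task84 during task88 ✓
(task86, task78): task86 during task78 ✓
(task86, task81): task86 during task81 ✓
(task86, task82): task86 during task82 ✓
(task86, task88): task86 during task88 ✓
Count: 14.

14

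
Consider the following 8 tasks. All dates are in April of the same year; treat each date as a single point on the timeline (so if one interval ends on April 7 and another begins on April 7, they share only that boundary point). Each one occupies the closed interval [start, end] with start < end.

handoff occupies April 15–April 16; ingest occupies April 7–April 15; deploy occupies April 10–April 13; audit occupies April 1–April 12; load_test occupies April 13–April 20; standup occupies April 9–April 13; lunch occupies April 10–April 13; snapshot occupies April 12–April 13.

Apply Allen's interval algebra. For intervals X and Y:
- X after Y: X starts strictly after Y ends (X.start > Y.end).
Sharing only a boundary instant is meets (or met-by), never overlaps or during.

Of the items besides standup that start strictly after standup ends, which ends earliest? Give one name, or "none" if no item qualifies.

Target standup = [April 9, April 13].
audit [April 1, April 12] → overlaps → excluded.
deploy [April 10, April 13] → finishes → excluded.
handoff [April 15, April 16] → after → candidate.
ingest [April 7, April 15] → contains → excluded.
load_test [April 13, April 20] → met-by → excluded.
lunch [April 10, April 13] → finishes → excluded.
snapshot [April 12, April 13] → finishes → excluded.
Among candidates, earliest end is April 16 → handoff.

handoff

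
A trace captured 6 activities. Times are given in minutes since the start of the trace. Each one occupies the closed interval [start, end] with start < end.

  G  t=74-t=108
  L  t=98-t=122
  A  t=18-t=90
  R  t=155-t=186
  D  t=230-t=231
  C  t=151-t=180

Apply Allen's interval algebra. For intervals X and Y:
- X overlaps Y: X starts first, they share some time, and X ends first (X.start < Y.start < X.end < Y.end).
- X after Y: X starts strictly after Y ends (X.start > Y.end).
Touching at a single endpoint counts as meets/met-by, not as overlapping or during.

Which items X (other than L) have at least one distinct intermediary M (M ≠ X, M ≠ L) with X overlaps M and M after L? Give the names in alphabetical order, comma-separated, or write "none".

Target L = [t=98, t=122].
Intermediaries M with M after L: C, D, R.
Via C — items with X overlaps C: none.
Via D — items with X overlaps D: none.
Via R — items with X overlaps R: C.
Union: C.

C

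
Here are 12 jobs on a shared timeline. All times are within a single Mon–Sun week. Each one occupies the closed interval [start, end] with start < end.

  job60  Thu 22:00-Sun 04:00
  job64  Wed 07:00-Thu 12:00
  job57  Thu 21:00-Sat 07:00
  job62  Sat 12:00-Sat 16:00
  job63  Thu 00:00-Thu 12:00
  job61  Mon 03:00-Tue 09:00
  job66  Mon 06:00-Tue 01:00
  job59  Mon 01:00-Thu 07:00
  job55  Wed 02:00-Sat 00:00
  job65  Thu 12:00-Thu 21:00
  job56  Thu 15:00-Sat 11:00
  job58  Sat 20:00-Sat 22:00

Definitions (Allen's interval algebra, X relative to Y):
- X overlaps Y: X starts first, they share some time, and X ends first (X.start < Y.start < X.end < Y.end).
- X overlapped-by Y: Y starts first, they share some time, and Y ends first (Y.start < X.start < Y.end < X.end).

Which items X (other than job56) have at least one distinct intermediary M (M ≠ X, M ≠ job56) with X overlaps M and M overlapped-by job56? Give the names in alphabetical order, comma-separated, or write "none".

Target job56 = [Thu 15:00, Sat 11:00].
Intermediaries M with M overlapped-by job56: job60.
Via job60 — items with X overlaps job60: job55, job57.
Union: job55, job57.

job55, job57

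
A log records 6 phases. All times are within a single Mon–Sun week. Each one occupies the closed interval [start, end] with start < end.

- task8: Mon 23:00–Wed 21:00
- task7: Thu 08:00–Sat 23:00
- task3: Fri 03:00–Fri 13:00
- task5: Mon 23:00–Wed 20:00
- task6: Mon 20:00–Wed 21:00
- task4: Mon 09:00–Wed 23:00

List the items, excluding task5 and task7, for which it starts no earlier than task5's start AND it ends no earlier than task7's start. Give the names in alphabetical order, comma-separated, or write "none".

Conditions: its start is no earlier than task5's start (X.start >= Mon 23:00) AND its end is no earlier than task7's start (X.end >= Thu 08:00).
task3: start Fri 03:00 >= Mon 23:00? ✓; end Fri 13:00 >= Thu 08:00? ✓ → yes.
task4: start Mon 09:00 >= Mon 23:00? ✗; end Wed 23:00 >= Thu 08:00? ✗ → no.
task6: start Mon 20:00 >= Mon 23:00? ✗; end Wed 21:00 >= Thu 08:00? ✗ → no.
task8: start Mon 23:00 >= Mon 23:00? ✓; end Wed 21:00 >= Thu 08:00? ✗ → no.
Result: task3.

task3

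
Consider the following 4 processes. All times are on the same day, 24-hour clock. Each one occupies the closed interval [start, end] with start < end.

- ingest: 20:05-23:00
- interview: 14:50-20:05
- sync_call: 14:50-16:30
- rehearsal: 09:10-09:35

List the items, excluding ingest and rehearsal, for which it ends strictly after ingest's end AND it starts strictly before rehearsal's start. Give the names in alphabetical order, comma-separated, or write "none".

Conditions: its end is strictly after ingest's end (X.end > 23:00) AND its start is strictly before rehearsal's start (X.start < 09:10).
interview: end 20:05 > 23:00? ✗; start 14:50 < 09:10? ✗ → no.
sync_call: end 16:30 > 23:00? ✗; start 14:50 < 09:10? ✗ → no.
Result: none.

none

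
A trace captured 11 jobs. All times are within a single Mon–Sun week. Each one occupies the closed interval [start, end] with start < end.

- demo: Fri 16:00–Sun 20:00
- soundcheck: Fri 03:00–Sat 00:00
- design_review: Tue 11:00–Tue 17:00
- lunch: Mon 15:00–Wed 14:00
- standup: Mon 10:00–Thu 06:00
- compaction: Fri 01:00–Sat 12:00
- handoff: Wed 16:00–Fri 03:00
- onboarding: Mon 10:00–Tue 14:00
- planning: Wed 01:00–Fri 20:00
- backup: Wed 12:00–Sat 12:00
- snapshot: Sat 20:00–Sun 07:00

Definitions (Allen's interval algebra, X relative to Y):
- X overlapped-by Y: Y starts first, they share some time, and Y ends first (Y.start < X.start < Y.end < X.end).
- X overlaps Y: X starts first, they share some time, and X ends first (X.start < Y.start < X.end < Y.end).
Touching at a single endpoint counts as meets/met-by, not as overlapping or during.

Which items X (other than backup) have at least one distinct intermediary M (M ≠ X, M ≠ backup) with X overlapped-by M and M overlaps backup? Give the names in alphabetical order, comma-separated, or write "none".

Target backup = [Wed 12:00, Sat 12:00].
Intermediaries M with M overlaps backup: lunch, planning, standup.
Via lunch — items with X overlapped-by lunch: planning.
Via planning — items with X overlapped-by planning: compaction, demo, soundcheck.
Via standup — items with X overlapped-by standup: handoff, planning.
Union: compaction, demo, handoff, planning, soundcheck.

compaction, demo, handoff, planning, soundcheck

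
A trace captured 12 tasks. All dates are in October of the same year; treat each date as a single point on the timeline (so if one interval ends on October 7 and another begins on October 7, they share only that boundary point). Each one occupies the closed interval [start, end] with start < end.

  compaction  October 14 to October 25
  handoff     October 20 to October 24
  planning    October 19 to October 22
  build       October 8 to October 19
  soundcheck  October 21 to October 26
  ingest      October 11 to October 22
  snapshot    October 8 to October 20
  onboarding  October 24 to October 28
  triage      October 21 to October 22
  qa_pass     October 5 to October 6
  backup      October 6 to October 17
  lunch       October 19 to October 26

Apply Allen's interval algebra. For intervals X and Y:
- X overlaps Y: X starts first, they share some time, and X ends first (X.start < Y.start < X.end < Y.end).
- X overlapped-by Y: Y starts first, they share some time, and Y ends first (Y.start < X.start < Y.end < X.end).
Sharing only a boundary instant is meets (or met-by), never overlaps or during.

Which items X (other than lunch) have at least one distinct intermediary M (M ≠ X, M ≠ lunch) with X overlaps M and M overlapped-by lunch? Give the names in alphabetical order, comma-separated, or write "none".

Target lunch = [October 19, October 26].
Intermediaries M with M overlapped-by lunch: onboarding.
Via onboarding — items with X overlaps onboarding: compaction, soundcheck.
Union: compaction, soundcheck.

compaction, soundcheck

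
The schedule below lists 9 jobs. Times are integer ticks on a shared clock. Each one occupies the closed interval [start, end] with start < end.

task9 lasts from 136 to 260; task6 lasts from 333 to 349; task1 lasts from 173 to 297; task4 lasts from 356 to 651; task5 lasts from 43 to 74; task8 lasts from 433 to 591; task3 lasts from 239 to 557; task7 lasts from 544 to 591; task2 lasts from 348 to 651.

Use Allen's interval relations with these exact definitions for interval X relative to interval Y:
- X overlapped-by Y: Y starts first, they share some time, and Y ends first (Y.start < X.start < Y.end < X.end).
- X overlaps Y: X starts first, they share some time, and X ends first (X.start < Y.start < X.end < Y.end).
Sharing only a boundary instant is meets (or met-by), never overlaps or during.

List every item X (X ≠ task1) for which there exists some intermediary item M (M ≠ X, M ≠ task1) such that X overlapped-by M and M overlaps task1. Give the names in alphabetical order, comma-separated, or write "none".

Target task1 = [173, 297].
Intermediaries M with M overlaps task1: task9.
Via task9 — items with X overlapped-by task9: task3.
Union: task3.

task3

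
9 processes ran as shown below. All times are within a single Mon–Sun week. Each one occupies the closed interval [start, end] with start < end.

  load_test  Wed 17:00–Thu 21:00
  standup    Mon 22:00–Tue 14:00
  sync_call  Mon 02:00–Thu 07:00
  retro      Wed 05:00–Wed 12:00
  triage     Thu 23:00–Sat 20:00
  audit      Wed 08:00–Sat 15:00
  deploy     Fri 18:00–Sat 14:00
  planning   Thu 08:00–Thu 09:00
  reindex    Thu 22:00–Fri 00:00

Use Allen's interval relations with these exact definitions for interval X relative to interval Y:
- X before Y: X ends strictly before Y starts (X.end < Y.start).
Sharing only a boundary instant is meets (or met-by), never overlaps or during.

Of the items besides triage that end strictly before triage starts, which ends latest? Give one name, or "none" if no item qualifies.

load_test

Target triage = [Thu 23:00, Sat 20:00].
audit [Wed 08:00, Sat 15:00] → overlaps → excluded.
deploy [Fri 18:00, Sat 14:00] → during → excluded.
load_test [Wed 17:00, Thu 21:00] → before → candidate.
planning [Thu 08:00, Thu 09:00] → before → candidate.
reindex [Thu 22:00, Fri 00:00] → overlaps → excluded.
retro [Wed 05:00, Wed 12:00] → before → candidate.
standup [Mon 22:00, Tue 14:00] → before → candidate.
sync_call [Mon 02:00, Thu 07:00] → before → candidate.
Among candidates, latest end is Thu 21:00 → load_test.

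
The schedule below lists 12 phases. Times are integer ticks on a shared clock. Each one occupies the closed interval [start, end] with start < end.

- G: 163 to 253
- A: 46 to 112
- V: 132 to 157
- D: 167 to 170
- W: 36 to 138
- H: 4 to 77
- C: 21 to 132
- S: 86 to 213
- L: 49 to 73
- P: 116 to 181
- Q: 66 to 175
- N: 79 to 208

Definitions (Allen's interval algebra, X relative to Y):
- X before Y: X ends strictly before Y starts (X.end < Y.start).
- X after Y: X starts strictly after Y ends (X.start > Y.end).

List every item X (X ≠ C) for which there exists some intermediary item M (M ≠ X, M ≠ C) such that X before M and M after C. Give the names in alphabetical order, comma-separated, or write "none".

Target C = [21, 132].
Intermediaries M with M after C: D, G.
Via D — items with X before D: A, H, L, V, W.
Via G — items with X before G: A, H, L, V, W.
Union: A, H, L, V, W.

A, H, L, V, W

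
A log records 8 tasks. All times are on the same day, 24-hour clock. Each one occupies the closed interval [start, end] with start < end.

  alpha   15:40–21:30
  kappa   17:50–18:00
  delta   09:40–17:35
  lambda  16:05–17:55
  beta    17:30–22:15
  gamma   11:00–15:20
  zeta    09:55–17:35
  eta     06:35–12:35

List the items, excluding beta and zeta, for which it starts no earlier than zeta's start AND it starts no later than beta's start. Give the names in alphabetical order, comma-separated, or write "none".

Conditions: its start is no earlier than zeta's start (X.start >= 09:55) AND its start is no later than beta's start (X.start <= 17:30).
alpha: start 15:40 >= 09:55? ✓; start 15:40 <= 17:30? ✓ → yes.
delta: start 09:40 >= 09:55? ✗; start 09:40 <= 17:30? ✓ → no.
eta: start 06:35 >= 09:55? ✗; start 06:35 <= 17:30? ✓ → no.
gamma: start 11:00 >= 09:55? ✓; start 11:00 <= 17:30? ✓ → yes.
kappa: start 17:50 >= 09:55? ✓; start 17:50 <= 17:30? ✗ → no.
lambda: start 16:05 >= 09:55? ✓; start 16:05 <= 17:30? ✓ → yes.
Result: alpha, gamma, lambda.

alpha, gamma, lambda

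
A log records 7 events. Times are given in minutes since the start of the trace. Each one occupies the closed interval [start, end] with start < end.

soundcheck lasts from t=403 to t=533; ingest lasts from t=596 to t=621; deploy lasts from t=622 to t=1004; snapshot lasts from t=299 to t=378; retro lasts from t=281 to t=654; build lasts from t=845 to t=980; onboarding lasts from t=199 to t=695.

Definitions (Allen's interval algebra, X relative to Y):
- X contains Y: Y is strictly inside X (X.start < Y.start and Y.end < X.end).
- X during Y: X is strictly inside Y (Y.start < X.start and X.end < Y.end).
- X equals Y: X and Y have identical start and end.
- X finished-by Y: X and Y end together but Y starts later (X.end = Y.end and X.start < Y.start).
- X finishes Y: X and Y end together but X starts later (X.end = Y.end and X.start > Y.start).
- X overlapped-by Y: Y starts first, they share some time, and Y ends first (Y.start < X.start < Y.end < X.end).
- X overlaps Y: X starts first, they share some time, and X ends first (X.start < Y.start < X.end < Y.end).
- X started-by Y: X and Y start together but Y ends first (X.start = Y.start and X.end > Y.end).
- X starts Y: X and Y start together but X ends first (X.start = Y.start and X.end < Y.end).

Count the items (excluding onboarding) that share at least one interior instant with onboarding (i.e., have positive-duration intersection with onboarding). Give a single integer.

5

Target onboarding = [t=199, t=695].
build [t=845, t=980] → after → no.
deploy [t=622, t=1004] → overlapped-by → counts.
ingest [t=596, t=621] → during → counts.
retro [t=281, t=654] → during → counts.
snapshot [t=299, t=378] → during → counts.
soundcheck [t=403, t=533] → during → counts.
Total: 5.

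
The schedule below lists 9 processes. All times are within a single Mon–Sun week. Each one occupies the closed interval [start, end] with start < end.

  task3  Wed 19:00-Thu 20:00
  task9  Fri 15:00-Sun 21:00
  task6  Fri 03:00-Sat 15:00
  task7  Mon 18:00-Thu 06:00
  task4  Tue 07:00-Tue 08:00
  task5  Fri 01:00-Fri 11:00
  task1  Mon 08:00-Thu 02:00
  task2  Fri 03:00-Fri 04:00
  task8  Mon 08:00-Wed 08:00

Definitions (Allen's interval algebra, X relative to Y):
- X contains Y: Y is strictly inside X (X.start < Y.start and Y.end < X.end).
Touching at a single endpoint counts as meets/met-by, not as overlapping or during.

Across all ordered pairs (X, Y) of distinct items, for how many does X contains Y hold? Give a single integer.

Checking all 72 ordered pairs for relation 'contains'; matching pairs in alphabetical order:
(task1, task4): task1 contains task4 ✓
(task5, task2): task5 contains task2 ✓
(task7, task4): task7 contains task4 ✓
(task8, task4): task8 contains task4 ✓
Count: 4.

4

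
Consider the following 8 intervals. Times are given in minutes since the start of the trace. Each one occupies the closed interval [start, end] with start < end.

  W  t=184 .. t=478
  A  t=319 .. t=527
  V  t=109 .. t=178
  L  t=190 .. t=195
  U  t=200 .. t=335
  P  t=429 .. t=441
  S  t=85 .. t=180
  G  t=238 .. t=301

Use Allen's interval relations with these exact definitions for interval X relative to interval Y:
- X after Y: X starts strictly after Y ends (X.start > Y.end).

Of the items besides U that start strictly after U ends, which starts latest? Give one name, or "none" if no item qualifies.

Target U = [t=200, t=335].
A [t=319, t=527] → overlapped-by → excluded.
G [t=238, t=301] → during → excluded.
L [t=190, t=195] → before → excluded.
P [t=429, t=441] → after → candidate.
S [t=85, t=180] → before → excluded.
V [t=109, t=178] → before → excluded.
W [t=184, t=478] → contains → excluded.
Among candidates, latest start is t=429 → P.

P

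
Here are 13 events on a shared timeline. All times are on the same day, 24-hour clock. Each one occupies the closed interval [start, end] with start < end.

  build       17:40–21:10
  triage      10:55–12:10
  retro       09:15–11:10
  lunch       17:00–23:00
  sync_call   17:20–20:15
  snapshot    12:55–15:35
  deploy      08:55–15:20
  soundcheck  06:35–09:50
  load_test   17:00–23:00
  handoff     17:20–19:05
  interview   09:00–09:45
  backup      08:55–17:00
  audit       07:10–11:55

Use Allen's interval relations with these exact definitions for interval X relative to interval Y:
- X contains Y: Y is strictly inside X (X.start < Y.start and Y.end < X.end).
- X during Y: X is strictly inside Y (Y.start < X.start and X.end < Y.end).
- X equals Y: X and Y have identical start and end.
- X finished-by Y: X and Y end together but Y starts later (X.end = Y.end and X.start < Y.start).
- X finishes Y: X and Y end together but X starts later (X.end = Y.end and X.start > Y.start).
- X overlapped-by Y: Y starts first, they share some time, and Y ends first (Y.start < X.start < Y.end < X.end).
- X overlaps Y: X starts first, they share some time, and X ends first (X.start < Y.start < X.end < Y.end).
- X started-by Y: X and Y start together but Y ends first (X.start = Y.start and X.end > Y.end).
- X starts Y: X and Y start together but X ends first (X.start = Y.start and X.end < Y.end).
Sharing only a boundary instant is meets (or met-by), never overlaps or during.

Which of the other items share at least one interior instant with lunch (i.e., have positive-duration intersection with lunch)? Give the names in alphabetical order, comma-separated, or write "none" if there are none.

build, handoff, load_test, sync_call

Target lunch = [17:00, 23:00].
audit [07:10, 11:55] → before → no.
backup [08:55, 17:00] → meets → no.
build [17:40, 21:10] → during → yes.
deploy [08:55, 15:20] → before → no.
handoff [17:20, 19:05] → during → yes.
interview [09:00, 09:45] → before → no.
load_test [17:00, 23:00] → equals → yes.
retro [09:15, 11:10] → before → no.
snapshot [12:55, 15:35] → before → no.
soundcheck [06:35, 09:50] → before → no.
sync_call [17:20, 20:15] → during → yes.
triage [10:55, 12:10] → before → no.
Result: build, handoff, load_test, sync_call.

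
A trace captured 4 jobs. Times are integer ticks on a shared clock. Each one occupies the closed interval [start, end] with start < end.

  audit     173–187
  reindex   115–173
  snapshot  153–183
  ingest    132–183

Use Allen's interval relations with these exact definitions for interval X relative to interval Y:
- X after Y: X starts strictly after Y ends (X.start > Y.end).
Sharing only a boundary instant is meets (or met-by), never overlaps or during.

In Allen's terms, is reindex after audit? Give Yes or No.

reindex = [115, 173], audit = [173, 187].
Actual relation of reindex to audit: meets.
Asked whether 'after' holds → No.

No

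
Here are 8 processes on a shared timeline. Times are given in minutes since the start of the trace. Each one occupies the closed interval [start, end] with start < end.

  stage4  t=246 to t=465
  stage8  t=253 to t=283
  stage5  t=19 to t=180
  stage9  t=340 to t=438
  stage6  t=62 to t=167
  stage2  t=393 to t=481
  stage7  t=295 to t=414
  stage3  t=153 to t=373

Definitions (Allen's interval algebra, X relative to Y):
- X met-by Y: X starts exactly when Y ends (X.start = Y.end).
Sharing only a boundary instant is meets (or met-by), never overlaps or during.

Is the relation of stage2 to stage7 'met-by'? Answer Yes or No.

stage2 = [t=393, t=481], stage7 = [t=295, t=414].
Actual relation of stage2 to stage7: overlapped-by.
Asked whether 'met-by' holds → No.

No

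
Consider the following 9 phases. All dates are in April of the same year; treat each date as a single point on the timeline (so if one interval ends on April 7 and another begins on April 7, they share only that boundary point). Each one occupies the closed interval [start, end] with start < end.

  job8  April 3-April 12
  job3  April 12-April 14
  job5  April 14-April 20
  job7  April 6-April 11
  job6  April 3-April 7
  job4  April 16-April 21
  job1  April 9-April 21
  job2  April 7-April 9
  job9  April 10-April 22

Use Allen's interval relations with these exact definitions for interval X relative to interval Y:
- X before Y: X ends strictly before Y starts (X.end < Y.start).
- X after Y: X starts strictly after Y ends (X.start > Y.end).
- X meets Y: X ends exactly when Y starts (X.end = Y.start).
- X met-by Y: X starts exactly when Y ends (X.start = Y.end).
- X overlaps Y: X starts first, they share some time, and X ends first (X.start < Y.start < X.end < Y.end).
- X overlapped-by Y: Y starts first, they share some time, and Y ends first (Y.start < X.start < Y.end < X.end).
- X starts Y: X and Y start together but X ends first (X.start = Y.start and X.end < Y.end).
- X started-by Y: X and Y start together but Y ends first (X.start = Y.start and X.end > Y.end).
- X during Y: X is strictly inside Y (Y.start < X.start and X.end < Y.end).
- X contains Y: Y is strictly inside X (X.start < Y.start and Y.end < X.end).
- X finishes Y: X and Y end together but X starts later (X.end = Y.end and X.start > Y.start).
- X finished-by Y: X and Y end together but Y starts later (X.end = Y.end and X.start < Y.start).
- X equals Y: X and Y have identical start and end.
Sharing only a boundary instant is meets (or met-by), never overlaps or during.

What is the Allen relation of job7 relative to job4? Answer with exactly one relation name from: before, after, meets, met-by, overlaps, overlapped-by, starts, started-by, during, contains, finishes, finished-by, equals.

job7 = [April 6, April 11]; job4 = [April 16, April 21].
Compare endpoints: job7.start < job4.start, job7.start < job4.end, job7.end < job4.start, job7.end < job4.end.
That pattern is 'before'.

before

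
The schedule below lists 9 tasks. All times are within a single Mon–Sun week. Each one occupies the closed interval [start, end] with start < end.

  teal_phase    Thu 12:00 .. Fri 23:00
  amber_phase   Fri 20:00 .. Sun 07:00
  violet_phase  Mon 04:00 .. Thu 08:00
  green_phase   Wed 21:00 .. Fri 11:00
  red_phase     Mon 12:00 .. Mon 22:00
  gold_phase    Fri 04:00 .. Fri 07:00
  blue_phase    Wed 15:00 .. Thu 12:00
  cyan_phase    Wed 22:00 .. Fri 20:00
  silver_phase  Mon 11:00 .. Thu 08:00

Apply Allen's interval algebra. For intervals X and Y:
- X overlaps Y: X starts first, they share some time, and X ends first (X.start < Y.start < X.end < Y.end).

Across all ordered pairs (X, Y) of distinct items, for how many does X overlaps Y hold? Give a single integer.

12

Checking all 72 ordered pairs for relation 'overlaps'; matching pairs in alphabetical order:
(blue_phase, cyan_phase): blue_phase overlaps cyan_phase ✓
(blue_phase, green_phase): blue_phase overlaps green_phase ✓
(cyan_phase, teal_phase): cyan_phase overlaps teal_phase ✓
(green_phase, cyan_phase): green_phase overlaps cyan_phase ✓
(green_phase, teal_phase): green_phase overlaps teal_phase ✓
(silver_phase, blue_phase): silver_phase overlaps blue_phase ✓
(silver_phase, cyan_phase): silver_phase overlaps cyan_phase ✓
(silver_phase, green_phase): silver_phase overlaps green_phase ✓
(teal_phase, amber_phase): teal_phase overlaps amber_phase ✓
(violet_phase, blue_phase): violet_phase overlaps blue_phase ✓
(violet_phase, cyan_phase): violet_phase overlaps cyan_phase ✓
(violet_phase, green_phase): violet_phase overlaps green_phase ✓
Count: 12.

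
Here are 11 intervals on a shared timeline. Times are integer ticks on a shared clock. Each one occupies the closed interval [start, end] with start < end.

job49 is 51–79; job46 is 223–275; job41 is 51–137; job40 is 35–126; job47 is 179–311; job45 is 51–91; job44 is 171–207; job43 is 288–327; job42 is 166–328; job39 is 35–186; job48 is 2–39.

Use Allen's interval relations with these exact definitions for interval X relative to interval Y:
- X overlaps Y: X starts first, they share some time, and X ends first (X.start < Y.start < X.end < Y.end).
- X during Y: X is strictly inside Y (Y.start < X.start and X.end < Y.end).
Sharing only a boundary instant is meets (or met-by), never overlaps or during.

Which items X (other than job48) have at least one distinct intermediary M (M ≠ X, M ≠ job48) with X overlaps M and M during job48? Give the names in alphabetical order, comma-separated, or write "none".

Target job48 = [2, 39].
Intermediaries M with M during job48: none.
Union: none.

none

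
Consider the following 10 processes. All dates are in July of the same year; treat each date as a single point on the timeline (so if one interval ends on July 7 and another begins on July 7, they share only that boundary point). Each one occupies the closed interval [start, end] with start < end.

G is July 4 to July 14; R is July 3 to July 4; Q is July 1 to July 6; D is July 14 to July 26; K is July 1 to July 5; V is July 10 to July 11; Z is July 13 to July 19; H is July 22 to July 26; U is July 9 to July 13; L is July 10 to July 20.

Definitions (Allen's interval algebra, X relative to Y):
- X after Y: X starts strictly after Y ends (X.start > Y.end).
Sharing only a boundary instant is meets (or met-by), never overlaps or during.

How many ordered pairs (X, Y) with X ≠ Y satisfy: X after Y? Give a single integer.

Checking all 90 ordered pairs for relation 'after'; matching pairs in alphabetical order:
(D, K): D after K ✓
(D, Q): D after Q ✓
(D, R): D after R ✓
(D, U): D after U ✓
(D, V): D after V ✓
(H, G): H after G ✓
(H, K): H after K ✓
(H, L): H after L ✓
(H, Q): H after Q ✓
(H, R): H after R ✓
(H, U): H after U ✓
(H, V): H after V ✓
(H, Z): H after Z ✓
(L, K): L after K ✓
(L, Q): L after Q ✓
(L, R): L after R ✓
(U, K): U after K ✓
(U, Q): U after Q ✓
(U, R): U after R ✓
(V, K): V after K ✓
(V, Q): V after Q ✓
(V, R): V after R ✓
(Z, K): Z after K ✓
(Z, Q): Z after Q ✓
... plus 2 further pairs not listed.
Count: 26.

26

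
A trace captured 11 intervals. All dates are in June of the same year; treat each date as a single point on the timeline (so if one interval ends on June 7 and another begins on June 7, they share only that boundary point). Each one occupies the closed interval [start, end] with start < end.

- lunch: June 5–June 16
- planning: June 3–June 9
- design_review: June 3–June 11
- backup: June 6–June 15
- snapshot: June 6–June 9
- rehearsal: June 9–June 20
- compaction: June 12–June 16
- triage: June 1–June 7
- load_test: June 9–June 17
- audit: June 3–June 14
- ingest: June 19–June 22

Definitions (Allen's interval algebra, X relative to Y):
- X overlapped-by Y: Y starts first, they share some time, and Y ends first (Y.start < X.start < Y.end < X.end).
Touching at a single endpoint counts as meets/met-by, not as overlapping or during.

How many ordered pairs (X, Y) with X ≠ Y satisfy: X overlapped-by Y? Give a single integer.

Checking all 110 ordered pairs for relation 'overlapped-by'; matching pairs in alphabetical order:
(audit, triage): audit overlapped-by triage ✓
(backup, audit): backup overlapped-by audit ✓
(backup, design_review): backup overlapped-by design_review ✓
(backup, planning): backup overlapped-by planning ✓
(backup, triage): backup overlapped-by triage ✓
(compaction, audit): compaction overlapped-by audit ✓
(compaction, backup): compaction overlapped-by backup ✓
(design_review, triage): design_review overlapped-by triage ✓
(ingest, rehearsal): ingest overlapped-by rehearsal ✓
(load_test, audit): load_test overlapped-by audit ✓
(load_test, backup): load_test overlapped-by backup ✓
(load_test, design_review): load_test overlapped-by design_review ✓
(load_test, lunch): load_test overlapped-by lunch ✓
(lunch, audit): lunch overlapped-by audit ✓
(lunch, design_review): lunch overlapped-by design_review ✓
(lunch, planning): lunch overlapped-by planning ✓
(lunch, triage): lunch overlapped-by triage ✓
(planning, triage): planning overlapped-by triage ✓
(rehearsal, audit): rehearsal overlapped-by audit ✓
(rehearsal, backup): rehearsal overlapped-by backup ✓
(rehearsal, design_review): rehearsal overlapped-by design_review ✓
(rehearsal, lunch): rehearsal overlapped-by lunch ✓
(snapshot, triage): snapshot overlapped-by triage ✓
Count: 23.

23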